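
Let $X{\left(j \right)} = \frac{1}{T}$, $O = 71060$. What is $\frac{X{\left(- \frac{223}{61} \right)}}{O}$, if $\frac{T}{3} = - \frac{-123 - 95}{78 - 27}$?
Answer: $\frac{1}{911240} \approx 1.0974 \cdot 10^{-6}$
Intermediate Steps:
$T = \frac{218}{17}$ ($T = 3 \left(- \frac{-123 - 95}{78 - 27}\right) = 3 \left(- \frac{-218}{51}\right) = 3 \left(\left(-1\right) \left(- \frac{218}{51}\right)\right) = 3 \cdot \frac{218}{51} = \frac{218}{17} \approx 12.824$)
$X{\left(j \right)} = \frac{17}{218}$ ($X{\left(j \right)} = \frac{1}{\frac{218}{17}} = \frac{17}{218}$)
$\frac{X{\left(- \frac{223}{61} \right)}}{O} = \frac{17}{218 \cdot 71060} = \frac{17}{218} \cdot \frac{1}{71060} = \frac{1}{911240}$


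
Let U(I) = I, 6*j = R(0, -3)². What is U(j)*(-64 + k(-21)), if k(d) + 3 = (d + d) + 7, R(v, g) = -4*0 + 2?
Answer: -68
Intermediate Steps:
R(v, g) = 2 (R(v, g) = 0 + 2 = 2)
j = ⅔ (j = (⅙)*2² = (⅙)*4 = ⅔ ≈ 0.66667)
k(d) = 4 + 2*d (k(d) = -3 + ((d + d) + 7) = -3 + (2*d + 7) = -3 + (7 + 2*d) = 4 + 2*d)
U(j)*(-64 + k(-21)) = 2*(-64 + (4 + 2*(-21)))/3 = 2*(-64 + (4 - 42))/3 = 2*(-64 - 38)/3 = (⅔)*(-102) = -68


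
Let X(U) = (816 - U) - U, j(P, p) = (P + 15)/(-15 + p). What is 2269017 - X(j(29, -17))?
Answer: 9072793/4 ≈ 2.2682e+6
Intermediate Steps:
j(P, p) = (15 + P)/(-15 + p)
X(U) = 816 - 2*U
2269017 - X(j(29, -17)) = 2269017 - (816 - 2*(15 + 29)/(-15 - 17)) = 2269017 - (816 - 2*44/(-32)) = 2269017 - (816 - (-1)*44/16) = 2269017 - (816 - 2*(-11/8)) = 2269017 - (816 + 11/4) = 2269017 - 1*3275/4 = 2269017 - 3275/4 = 9072793/4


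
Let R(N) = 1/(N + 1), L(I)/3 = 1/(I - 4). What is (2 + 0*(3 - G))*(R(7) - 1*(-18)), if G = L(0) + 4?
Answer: 145/4 ≈ 36.250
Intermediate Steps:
L(I) = 3/(-4 + I) (L(I) = 3/(I - 4) = 3/(-4 + I))
G = 13/4 (G = 3/(-4 + 0) + 4 = 3/(-4) + 4 = 3*(-1/4) + 4 = -3/4 + 4 = 13/4 ≈ 3.2500)
R(N) = 1/(1 + N)
(2 + 0*(3 - G))*(R(7) - 1*(-18)) = (2 + 0*(3 - 1*13/4))*(1/(1 + 7) - 1*(-18)) = (2 + 0*(3 - 13/4))*(1/8 + 18) = (2 + 0*(-1/4))*(1/8 + 18) = (2 + 0)*(145/8) = 2*(145/8) = 145/4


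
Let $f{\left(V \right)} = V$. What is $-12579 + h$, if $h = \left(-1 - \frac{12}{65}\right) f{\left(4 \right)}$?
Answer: $- \frac{817943}{65} \approx -12584.0$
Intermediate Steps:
$h = - \frac{308}{65}$ ($h = \left(-1 - \frac{12}{65}\right) 4 = \left(- \frac{77}{65}\right) 4 = - \frac{308}{65} \approx -4.7385$)
$-12579 + h = -12579 - \frac{308}{65} = - \frac{817943}{65}$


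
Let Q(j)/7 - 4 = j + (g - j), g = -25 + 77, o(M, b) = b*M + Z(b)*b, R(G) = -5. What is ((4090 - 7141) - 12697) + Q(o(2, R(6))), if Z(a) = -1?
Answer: -15356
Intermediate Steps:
o(M, b) = -b + M*b (o(M, b) = b*M - b = M*b - b = -b + M*b)
g = 52
Q(j) = 392 (Q(j) = 28 + 7*(j + (52 - j)) = 28 + 7*52 = 28 + 364 = 392)
((4090 - 7141) - 12697) + Q(o(2, R(6))) = ((4090 - 7141) - 12697) + 392 = (-3051 - 12697) + 392 = -15748 + 392 = -15356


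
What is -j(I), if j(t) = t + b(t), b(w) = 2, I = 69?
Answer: -71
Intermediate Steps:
j(t) = 2 + t (j(t) = t + 2 = 2 + t)
-j(I) = -(2 + 69) = -1*71 = -71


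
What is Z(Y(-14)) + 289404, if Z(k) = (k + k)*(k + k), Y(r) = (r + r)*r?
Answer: 904060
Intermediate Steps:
Y(r) = 2*r**2 (Y(r) = (2*r)*r = 2*r**2)
Z(k) = 4*k**2 (Z(k) = (2*k)*(2*k) = 4*k**2)
Z(Y(-14)) + 289404 = 4*(2*(-14)**2)**2 + 289404 = 4*(2*196)**2 + 289404 = 4*392**2 + 289404 = 4*153664 + 289404 = 614656 + 289404 = 904060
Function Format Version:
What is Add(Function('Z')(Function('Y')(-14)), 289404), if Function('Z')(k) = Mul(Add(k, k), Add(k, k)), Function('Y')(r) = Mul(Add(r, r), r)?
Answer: 904060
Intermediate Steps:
Function('Y')(r) = Mul(2, Pow(r, 2)) (Function('Y')(r) = Mul(Mul(2, r), r) = Mul(2, Pow(r, 2)))
Function('Z')(k) = Mul(4, Pow(k, 2)) (Function('Z')(k) = Mul(Mul(2, k), Mul(2, k)) = Mul(4, Pow(k, 2)))
Add(Function('Z')(Function('Y')(-14)), 289404) = Add(Mul(4, Pow(Mul(2, Pow(-14, 2)), 2)), 289404) = Add(Mul(4, Pow(Mul(2, 196), 2)), 289404) = Add(Mul(4, Pow(392, 2)), 289404) = Add(Mul(4, 153664), 289404) = Add(614656, 289404) = 904060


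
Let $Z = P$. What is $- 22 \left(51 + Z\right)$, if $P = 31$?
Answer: $-1804$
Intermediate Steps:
$Z = 31$
$- 22 \left(51 + Z\right) = - 22 \left(51 + 31\right) = \left(-22\right) 82 = -1804$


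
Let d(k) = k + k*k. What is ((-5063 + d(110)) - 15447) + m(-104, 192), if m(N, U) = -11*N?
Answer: -7156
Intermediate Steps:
d(k) = k + k²
((-5063 + d(110)) - 15447) + m(-104, 192) = ((-5063 + 110*(1 + 110)) - 15447) - 11*(-104) = ((-5063 + 110*111) - 15447) + 1144 = ((-5063 + 12210) - 15447) + 1144 = (7147 - 15447) + 1144 = -8300 + 1144 = -7156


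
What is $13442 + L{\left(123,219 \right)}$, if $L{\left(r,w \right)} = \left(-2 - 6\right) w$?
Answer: $11690$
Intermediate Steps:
$L{\left(r,w \right)} = - 8 w$
$13442 + L{\left(123,219 \right)} = 13442 - 1752 = 11690$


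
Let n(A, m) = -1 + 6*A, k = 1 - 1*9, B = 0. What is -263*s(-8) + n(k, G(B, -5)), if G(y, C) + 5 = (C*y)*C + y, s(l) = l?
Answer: 2055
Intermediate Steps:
G(y, C) = -5 + y + y*C² (G(y, C) = -5 + ((C*y)*C + y) = -5 + (y*C² + y) = -5 + (y + y*C²) = -5 + y + y*C²)
k = -8 (k = 1 - 9 = -8)
-263*s(-8) + n(k, G(B, -5)) = -263*(-8) + (-1 + 6*(-8)) = 2104 + (-1 - 48) = 2104 - 49 = 2055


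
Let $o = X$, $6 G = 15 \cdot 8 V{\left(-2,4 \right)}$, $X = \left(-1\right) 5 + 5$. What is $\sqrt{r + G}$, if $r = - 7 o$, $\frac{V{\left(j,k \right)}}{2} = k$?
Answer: $4 \sqrt{10} \approx 12.649$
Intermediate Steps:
$V{\left(j,k \right)} = 2 k$
$X = 0$ ($X = -5 + 5 = 0$)
$G = 160$ ($G = \frac{15 \cdot 8 \cdot 2 \cdot 4}{6} = \frac{120 \cdot 8}{6} = \frac{1}{6} \cdot 960 = 160$)
$o = 0$
$r = 0$ ($r = \left(-7\right) 0 = 0$)
$\sqrt{r + G} = \sqrt{0 + 160} = \sqrt{160} = 4 \sqrt{10}$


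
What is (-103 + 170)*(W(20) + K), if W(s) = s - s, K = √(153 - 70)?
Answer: 67*√83 ≈ 610.40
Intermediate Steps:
K = √83 ≈ 9.1104
W(s) = 0
(-103 + 170)*(W(20) + K) = (-103 + 170)*(0 + √83) = 67*√83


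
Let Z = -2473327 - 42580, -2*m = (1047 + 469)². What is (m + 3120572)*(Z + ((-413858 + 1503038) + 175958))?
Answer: -2465821040436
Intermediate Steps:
m = -1149128 (m = -(1047 + 469)²/2 = -½*1516² = -½*2298256 = -1149128)
Z = -2515907
(m + 3120572)*(Z + ((-413858 + 1503038) + 175958)) = (-1149128 + 3120572)*(-2515907 + ((-413858 + 1503038) + 175958)) = 1971444*(-2515907 + (1089180 + 175958)) = 1971444*(-2515907 + 1265138) = 1971444*(-1250769) = -2465821040436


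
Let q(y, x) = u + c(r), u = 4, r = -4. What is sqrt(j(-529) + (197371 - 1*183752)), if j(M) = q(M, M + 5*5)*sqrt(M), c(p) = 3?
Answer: sqrt(13619 + 161*I) ≈ 116.7 + 0.6898*I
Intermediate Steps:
q(y, x) = 7 (q(y, x) = 4 + 3 = 7)
j(M) = 7*sqrt(M)
sqrt(j(-529) + (197371 - 1*183752)) = sqrt(7*sqrt(-529) + (197371 - 1*183752)) = sqrt(7*(23*I) + (197371 - 183752)) = sqrt(161*I + 13619) = sqrt(13619 + 161*I)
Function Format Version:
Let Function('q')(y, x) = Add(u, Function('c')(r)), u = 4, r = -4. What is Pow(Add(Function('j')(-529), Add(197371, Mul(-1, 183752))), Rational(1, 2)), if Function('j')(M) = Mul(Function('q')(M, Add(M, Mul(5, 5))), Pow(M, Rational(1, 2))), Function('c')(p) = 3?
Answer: Pow(Add(13619, Mul(161, I)), Rational(1, 2)) ≈ Add(116.70, Mul(0.6898, I))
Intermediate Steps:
Function('q')(y, x) = 7 (Function('q')(y, x) = Add(4, 3) = 7)
Function('j')(M) = Mul(7, Pow(M, Rational(1, 2)))
Pow(Add(Function('j')(-529), Add(197371, Mul(-1, 183752))), Rational(1, 2)) = Pow(Add(Mul(7, Pow(-529, Rational(1, 2))), Add(197371, Mul(-1, 183752))), Rational(1, 2)) = Pow(Add(Mul(7, Mul(23, I)), Add(197371, -183752)), Rational(1, 2)) = Pow(Add(Mul(161, I), 13619), Rational(1, 2)) = Pow(Add(13619, Mul(161, I)), Rational(1, 2))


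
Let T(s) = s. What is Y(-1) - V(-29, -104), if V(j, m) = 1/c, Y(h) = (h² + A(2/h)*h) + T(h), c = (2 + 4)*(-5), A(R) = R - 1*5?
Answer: 211/30 ≈ 7.0333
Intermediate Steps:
A(R) = -5 + R (A(R) = R - 5 = -5 + R)
c = -30 (c = 6*(-5) = -30)
Y(h) = h + h² + h*(-5 + 2/h) (Y(h) = (h² + (-5 + 2/h)*h) + h = (h² + h*(-5 + 2/h)) + h = h + h² + h*(-5 + 2/h))
V(j, m) = -1/30 (V(j, m) = 1/(-30) = -1/30)
Y(-1) - V(-29, -104) = (2 + (-1)² - 4*(-1)) - 1*(-1/30) = (2 + 1 + 4) + 1/30 = 7 + 1/30 = 211/30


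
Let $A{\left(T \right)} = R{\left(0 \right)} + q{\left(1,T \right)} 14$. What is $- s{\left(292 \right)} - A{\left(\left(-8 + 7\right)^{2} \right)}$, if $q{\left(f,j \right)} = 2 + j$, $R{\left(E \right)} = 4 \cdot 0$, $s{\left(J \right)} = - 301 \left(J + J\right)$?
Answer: $175742$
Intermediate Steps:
$s{\left(J \right)} = - 602 J$ ($s{\left(J \right)} = - 301 \cdot 2 J = - 602 J$)
$R{\left(E \right)} = 0$
$A{\left(T \right)} = 28 + 14 T$ ($A{\left(T \right)} = 0 + \left(2 + T\right) 14 = 0 + \left(28 + 14 T\right) = 28 + 14 T$)
$- s{\left(292 \right)} - A{\left(\left(-8 + 7\right)^{2} \right)} = - \left(-602\right) 292 - \left(28 + 14 \left(-8 + 7\right)^{2}\right) = \left(-1\right) \left(-175784\right) - \left(28 + 14 \left(-1\right)^{2}\right) = 175784 - \left(28 + 14 \cdot 1\right) = 175784 - \left(28 + 14\right) = 175784 - 42 = 175742$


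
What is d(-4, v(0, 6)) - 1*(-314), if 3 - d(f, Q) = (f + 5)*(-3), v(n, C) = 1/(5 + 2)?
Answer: 320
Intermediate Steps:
v(n, C) = 1/7
d(f, Q) = 18 + 3*f (d(f, Q) = 3 - (f + 5)*(-3) = 3 - (5 + f)*(-3) = 3 - (-15 - 3*f) = 3 + (15 + 3*f) = 18 + 3*f)
d(-4, v(0, 6)) - 1*(-314) = (18 + 3*(-4)) - 1*(-314) = (18 - 12) + 314 = 6 + 314 = 320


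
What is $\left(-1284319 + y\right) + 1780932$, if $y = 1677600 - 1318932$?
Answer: $855281$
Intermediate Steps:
$y = 358668$
$\left(-1284319 + y\right) + 1780932 = \left(-1284319 + 358668\right) + 1780932 = -925651 + 1780932 = 855281$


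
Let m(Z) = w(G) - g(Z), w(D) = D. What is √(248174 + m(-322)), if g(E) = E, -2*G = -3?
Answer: √993990/2 ≈ 498.50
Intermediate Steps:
G = 3/2 (G = -½*(-3) = 3/2 ≈ 1.5000)
m(Z) = 3/2 - Z
√(248174 + m(-322)) = √(248174 + (3/2 - 1*(-322))) = √(248174 + (3/2 + 322)) = √(248174 + 647/2) = √(496995/2) = √993990/2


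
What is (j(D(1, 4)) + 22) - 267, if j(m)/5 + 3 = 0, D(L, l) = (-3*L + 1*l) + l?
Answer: -260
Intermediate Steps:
D(L, l) = -3*L + 2*l (D(L, l) = (-3*L + l) + l = (l - 3*L) + l = -3*L + 2*l)
j(m) = -15 (j(m) = -15 + 5*0 = -15 + 0 = -15)
(j(D(1, 4)) + 22) - 267 = (-15 + 22) - 267 = 7 - 267 = -260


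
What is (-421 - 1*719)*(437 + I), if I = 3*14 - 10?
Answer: -534660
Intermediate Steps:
I = 32 (I = 42 - 10 = 32)
(-421 - 1*719)*(437 + I) = (-421 - 1*719)*(437 + 32) = (-421 - 719)*469 = -1140*469 = -534660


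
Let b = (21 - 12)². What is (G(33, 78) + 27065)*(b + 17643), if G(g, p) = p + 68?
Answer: 482287764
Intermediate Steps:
b = 81 (b = 9² = 81)
G(g, p) = 68 + p
(G(33, 78) + 27065)*(b + 17643) = ((68 + 78) + 27065)*(81 + 17643) = (146 + 27065)*17724 = 27211*17724 = 482287764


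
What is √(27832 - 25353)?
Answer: √2479 ≈ 49.790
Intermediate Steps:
√(27832 - 25353) = √2479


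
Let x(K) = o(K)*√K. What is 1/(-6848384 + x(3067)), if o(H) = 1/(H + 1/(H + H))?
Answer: -605959019303973018336/4149840052457019926354267261 - 57699406593*√3067/8299680104914039852708534522 ≈ -1.4602e-7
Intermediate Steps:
o(H) = 1/(H + 1/(2*H))
x(K) = 2*K^(3/2)/(1 + 2*K²) (x(K) = (2*K/(1 + 2*K²))*√K = 2*K^(3/2)/(1 + 2*K²))
1/(-6848384 + x(3067)) = 1/(-6848384 + 2*3067^(3/2)/(1 + 2*3067²)) = 1/(-6848384 + 2*(3067*√3067)/(1 + 2*9406489)) = 1/(-6848384 + 2*(3067*√3067)/(1 + 18812978)) = 1/(-6848384 + 2*(3067*√3067)/18812979) = 1/(-6848384 + 2*(3067*√3067)*(1/18812979)) = 1/(-6848384 + 6134*√3067/18812979)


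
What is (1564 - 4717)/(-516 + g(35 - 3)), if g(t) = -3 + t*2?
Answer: 3153/455 ≈ 6.9297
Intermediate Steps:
g(t) = -3 + 2*t
(1564 - 4717)/(-516 + g(35 - 3)) = (1564 - 4717)/(-516 + (-3 + 2*(35 - 3))) = -3153/(-516 + (-3 + 2*32)) = -3153/(-516 + (-3 + 64)) = -3153/(-516 + 61) = -3153/(-455) = -3153*(-1/455) = 3153/455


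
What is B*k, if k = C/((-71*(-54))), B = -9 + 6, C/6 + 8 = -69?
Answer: 77/213 ≈ 0.36150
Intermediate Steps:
C = -462 (C = -48 + 6*(-69) = -48 - 414 = -462)
B = -3
k = -77/639 (k = -462/((-71*(-54))) = -462/3834 = -462*1/3834 = -77/639 ≈ -0.12050)
B*k = -3*(-77/639) = 77/213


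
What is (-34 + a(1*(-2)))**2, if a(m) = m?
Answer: 1296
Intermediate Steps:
(-34 + a(1*(-2)))**2 = (-34 + 1*(-2))**2 = (-34 - 2)**2 = (-36)**2 = 1296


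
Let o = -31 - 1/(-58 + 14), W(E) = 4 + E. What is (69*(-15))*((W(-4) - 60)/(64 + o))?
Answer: 2732400/1453 ≈ 1880.5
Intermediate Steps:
o = -1363/44 (o = -31 - 1/(-44) = -31 - 1*(-1/44) = -31 + 1/44 = -1363/44 ≈ -30.977)
(69*(-15))*((W(-4) - 60)/(64 + o)) = (69*(-15))*(((4 - 4) - 60)/(64 - 1363/44)) = -1035*(0 - 60)/1453/44 = -(-62100)*44/1453 = -1035*(-2640/1453) = 2732400/1453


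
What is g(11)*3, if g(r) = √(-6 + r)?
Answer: 3*√5 ≈ 6.7082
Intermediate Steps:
g(11)*3 = √(-6 + 11)*3 = √5*3 = 3*√5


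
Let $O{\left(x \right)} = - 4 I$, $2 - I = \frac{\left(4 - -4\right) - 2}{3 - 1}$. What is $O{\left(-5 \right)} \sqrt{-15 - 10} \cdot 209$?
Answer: $4180 i \approx 4180.0 i$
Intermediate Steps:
$I = -1$ ($I = 2 - \frac{\left(4 - -4\right) - 2}{3 - 1} = 2 - \frac{\left(4 + 4\right) - 2}{2} = 2 - \left(8 - 2\right) \frac{1}{2} = 2 - 6 \cdot \frac{1}{2} = 2 - 3 = -1$)
$O{\left(x \right)} = 4$ ($O{\left(x \right)} = \left(-4\right) \left(-1\right) = 4$)
$O{\left(-5 \right)} \sqrt{-15 - 10} \cdot 209 = 4 \sqrt{-15 - 10} \cdot 209 = 4 \sqrt{-25} \cdot 209 = 4 \cdot 5 i 209 = 20 i 209 = 4180 i$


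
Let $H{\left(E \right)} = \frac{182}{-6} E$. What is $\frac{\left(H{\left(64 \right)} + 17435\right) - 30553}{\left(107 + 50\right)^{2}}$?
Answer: $- \frac{45178}{73947} \approx -0.61095$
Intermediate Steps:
$H{\left(E \right)} = - \frac{91 E}{3}$ ($H{\left(E \right)} = 182 \left(- \frac{1}{6}\right) E = - \frac{91 E}{3}$)
$\frac{\left(H{\left(64 \right)} + 17435\right) - 30553}{\left(107 + 50\right)^{2}} = \frac{\left(\left(- \frac{91}{3}\right) 64 + 17435\right) - 30553}{\left(107 + 50\right)^{2}} = \frac{\left(- \frac{5824}{3} + 17435\right) - 30553}{157^{2}} = \frac{\frac{46481}{3} - 30553}{24649} = \left(- \frac{45178}{3}\right) \frac{1}{24649} = - \frac{45178}{73947}$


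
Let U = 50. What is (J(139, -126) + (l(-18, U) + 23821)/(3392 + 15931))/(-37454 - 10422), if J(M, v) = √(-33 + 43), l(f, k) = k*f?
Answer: -22921/925107948 - √10/47876 ≈ -9.0828e-5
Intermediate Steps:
l(f, k) = f*k
J(M, v) = √10
(J(139, -126) + (l(-18, U) + 23821)/(3392 + 15931))/(-37454 - 10422) = (√10 + (-18*50 + 23821)/(3392 + 15931))/(-37454 - 10422) = (√10 + (-900 + 23821)/19323)/(-47876) = (√10 + 22921*(1/19323))*(-1/47876) = (√10 + 22921/19323)*(-1/47876) = (22921/19323 + √10)*(-1/47876) = -22921/925107948 - √10/47876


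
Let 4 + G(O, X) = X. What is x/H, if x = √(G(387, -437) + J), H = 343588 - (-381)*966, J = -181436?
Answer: I*√181877/711634 ≈ 0.00059928*I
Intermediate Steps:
G(O, X) = -4 + X
H = 711634 (H = 343588 - 1*(-368046) = 343588 + 368046 = 711634)
x = I*√181877 (x = √((-4 - 437) - 181436) = √(-441 - 181436) = √(-181877) = I*√181877 ≈ 426.47*I)
x/H = (I*√181877)/711634 = (I*√181877)*(1/711634) = I*√181877/711634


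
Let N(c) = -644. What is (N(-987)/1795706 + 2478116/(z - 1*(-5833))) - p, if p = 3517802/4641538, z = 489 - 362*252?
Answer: -21891806788336187/731037587765567 ≈ -29.946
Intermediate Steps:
z = -90735 (z = 489 - 91224 = -90735)
p = 1758901/2320769 (p = 3517802*(1/4641538) = 1758901/2320769 ≈ 0.75790)
(N(-987)/1795706 + 2478116/(z - 1*(-5833))) - p = (-644/1795706 + 2478116/(-90735 - 1*(-5833))) - 1*1758901/2320769 = (-644*1/1795706 + 2478116/(-90735 + 5833)) - 1758901/2320769 = (-322/897853 + 2478116/(-84902)) - 1758901/2320769 = (-322/897853 + 2478116*(-1/84902)) - 1758901/2320769 = (-322/897853 - 1239058/42451) - 1758901/2320769 = -1112505611696/38114757703 - 1758901/2320769 = -21891806788336187/731037587765567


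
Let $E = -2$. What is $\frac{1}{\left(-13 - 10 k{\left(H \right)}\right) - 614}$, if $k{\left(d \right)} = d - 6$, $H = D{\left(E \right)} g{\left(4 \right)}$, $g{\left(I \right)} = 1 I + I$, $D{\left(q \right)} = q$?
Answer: $- \frac{1}{407} \approx -0.002457$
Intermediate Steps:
$g{\left(I \right)} = 2 I$ ($g{\left(I \right)} = I + I = 2 I$)
$H = -16$ ($H = - 2 \cdot 2 \cdot 4 = \left(-2\right) 8 = -16$)
$k{\left(d \right)} = -6 + d$ ($k{\left(d \right)} = d - 6 = -6 + d$)
$\frac{1}{\left(-13 - 10 k{\left(H \right)}\right) - 614} = \frac{1}{\left(-13 - 10 \left(-6 - 16\right)\right) - 614} = \frac{1}{\left(-13 - -220\right) - 614} = \frac{1}{\left(-13 + 220\right) - 614} = \frac{1}{207 - 614} = \frac{1}{-407} = - \frac{1}{407}$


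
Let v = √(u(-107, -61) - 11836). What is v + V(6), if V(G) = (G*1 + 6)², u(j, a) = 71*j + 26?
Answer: 144 + I*√19407 ≈ 144.0 + 139.31*I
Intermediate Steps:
u(j, a) = 26 + 71*j
v = I*√19407 (v = √((26 + 71*(-107)) - 11836) = √((26 - 7597) - 11836) = √(-7571 - 11836) = √(-19407) = I*√19407 ≈ 139.31*I)
V(G) = (6 + G)² (V(G) = (G + 6)² = (6 + G)²)
v + V(6) = I*√19407 + (6 + 6)² = I*√19407 + 12² = I*√19407 + 144 = 144 + I*√19407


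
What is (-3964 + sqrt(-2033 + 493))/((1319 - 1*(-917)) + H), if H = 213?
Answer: -3964/2449 + 2*I*sqrt(385)/2449 ≈ -1.6186 + 0.016024*I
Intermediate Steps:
(-3964 + sqrt(-2033 + 493))/((1319 - 1*(-917)) + H) = (-3964 + sqrt(-2033 + 493))/((1319 - 1*(-917)) + 213) = (-3964 + sqrt(-1540))/((1319 + 917) + 213) = (-3964 + 2*I*sqrt(385))/(2236 + 213) = (-3964 + 2*I*sqrt(385))/2449 = (-3964 + 2*I*sqrt(385))*(1/2449) = -3964/2449 + 2*I*sqrt(385)/2449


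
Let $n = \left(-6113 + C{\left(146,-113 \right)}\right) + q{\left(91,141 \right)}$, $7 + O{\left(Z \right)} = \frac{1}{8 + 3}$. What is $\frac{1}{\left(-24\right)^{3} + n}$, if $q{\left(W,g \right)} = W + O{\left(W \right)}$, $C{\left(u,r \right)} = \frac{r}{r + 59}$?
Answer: $- \frac{594}{11791385} \approx -5.0376 \cdot 10^{-5}$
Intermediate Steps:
$C{\left(u,r \right)} = \frac{r}{59 + r}$
$O{\left(Z \right)} = - \frac{76}{11}$ ($O{\left(Z \right)} = -7 + \frac{1}{8 + 3} = -7 + \frac{1}{11} = - \frac{76}{11}$)
$q{\left(W,g \right)} = - \frac{76}{11} + W$ ($q{\left(W,g \right)} = W - \frac{76}{11} = - \frac{76}{11} + W$)
$n = - \frac{3579929}{594}$ ($n = \left(-6113 - \frac{113}{59 - 113}\right) + \left(- \frac{76}{11} + 91\right) = \left(-6113 - \frac{113}{-54}\right) + \frac{925}{11} = \left(-6113 - - \frac{113}{54}\right) + \frac{925}{11} = \left(-6113 + \frac{113}{54}\right) + \frac{925}{11} = - \frac{329989}{54} + \frac{925}{11} = - \frac{3579929}{594} \approx -6026.8$)
$\frac{1}{\left(-24\right)^{3} + n} = \frac{1}{\left(-24\right)^{3} - \frac{3579929}{594}} = \frac{1}{-13824 - \frac{3579929}{594}} = \frac{1}{- \frac{11791385}{594}} = - \frac{594}{11791385}$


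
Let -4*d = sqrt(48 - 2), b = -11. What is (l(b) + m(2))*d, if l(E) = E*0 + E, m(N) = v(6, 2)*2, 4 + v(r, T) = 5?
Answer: 9*sqrt(46)/4 ≈ 15.260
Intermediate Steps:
d = -sqrt(46)/4 (d = -sqrt(48 - 2)/4 = -sqrt(46)/4 ≈ -1.6956)
v(r, T) = 1 (v(r, T) = -4 + 5 = 1)
m(N) = 2 (m(N) = 1*2 = 2)
l(E) = E (l(E) = 0 + E = E)
(l(b) + m(2))*d = (-11 + 2)*(-sqrt(46)/4) = -(-9)*sqrt(46)/4 = 9*sqrt(46)/4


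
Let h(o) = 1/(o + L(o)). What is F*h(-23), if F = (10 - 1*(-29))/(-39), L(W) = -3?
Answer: 1/26 ≈ 0.038462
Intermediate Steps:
h(o) = 1/(-3 + o) (h(o) = 1/(o - 3) = 1/(-3 + o))
F = -1 (F = (10 + 29)*(-1/39) = 39*(-1/39) = -1)
F*h(-23) = -1/(-3 - 23) = -1/(-26) = -1*(-1/26) = 1/26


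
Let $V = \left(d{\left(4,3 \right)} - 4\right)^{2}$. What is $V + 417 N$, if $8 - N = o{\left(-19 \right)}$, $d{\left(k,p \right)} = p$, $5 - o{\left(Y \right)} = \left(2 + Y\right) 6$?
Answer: $-41282$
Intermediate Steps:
$o{\left(Y \right)} = -7 - 6 Y$ ($o{\left(Y \right)} = 5 - \left(2 + Y\right) 6 = 5 - \left(12 + 6 Y\right) = -7 - 6 Y$)
$N = -99$ ($N = 8 - \left(-7 - -114\right) = 8 - \left(-7 + 114\right) = 8 - 107 = -99$)
$V = 1$ ($V = \left(3 - 4\right)^{2} = \left(-1\right)^{2} = 1$)
$V + 417 N = 1 + 417 \left(-99\right) = 1 - 41283 = -41282$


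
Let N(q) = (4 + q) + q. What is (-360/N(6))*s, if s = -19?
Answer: 855/2 ≈ 427.50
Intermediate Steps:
N(q) = 4 + 2*q
(-360/N(6))*s = -360/(4 + 2*6)*(-19) = -360/(4 + 12)*(-19) = -360/16*(-19) = -45*1/2*(-19) = -45/2*(-19) = 855/2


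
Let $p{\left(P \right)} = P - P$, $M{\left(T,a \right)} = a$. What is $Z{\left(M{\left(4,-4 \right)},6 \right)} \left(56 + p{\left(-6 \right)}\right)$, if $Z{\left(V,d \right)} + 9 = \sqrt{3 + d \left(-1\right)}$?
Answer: $-504 + 56 i \sqrt{3} \approx -504.0 + 96.995 i$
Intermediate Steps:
$Z{\left(V,d \right)} = -9 + \sqrt{3 - d}$ ($Z{\left(V,d \right)} = -9 + \sqrt{3 + d \left(-1\right)} = -9 + \sqrt{3 - d}$)
$p{\left(P \right)} = 0$
$Z{\left(M{\left(4,-4 \right)},6 \right)} \left(56 + p{\left(-6 \right)}\right) = \left(-9 + \sqrt{3 - 6}\right) \left(56 + 0\right) = \left(-9 + \sqrt{3 - 6}\right) 56 = \left(-9 + \sqrt{-3}\right) 56 = \left(-9 + i \sqrt{3}\right) 56 = -504 + 56 i \sqrt{3}$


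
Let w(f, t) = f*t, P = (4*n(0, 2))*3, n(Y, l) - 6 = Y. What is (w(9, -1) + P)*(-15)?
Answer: -945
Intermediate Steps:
n(Y, l) = 6 + Y
P = 72 (P = (4*(6 + 0))*3 = (4*6)*3 = 24*3 = 72)
(w(9, -1) + P)*(-15) = (9*(-1) + 72)*(-15) = (-9 + 72)*(-15) = 63*(-15) = -945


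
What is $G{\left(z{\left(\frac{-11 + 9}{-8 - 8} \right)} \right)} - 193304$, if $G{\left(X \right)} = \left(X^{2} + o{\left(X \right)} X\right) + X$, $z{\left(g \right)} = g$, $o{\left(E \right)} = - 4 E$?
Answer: $- \frac{12371451}{64} \approx -1.933 \cdot 10^{5}$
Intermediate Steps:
$G{\left(X \right)} = X - 3 X^{2}$ ($G{\left(X \right)} = \left(X^{2} + - 4 X X\right) + X = \left(X^{2} - 4 X^{2}\right) + X = - 3 X^{2} + X = X - 3 X^{2}$)
$G{\left(z{\left(\frac{-11 + 9}{-8 - 8} \right)} \right)} - 193304 = \frac{-11 + 9}{-8 - 8} \left(1 - 3 \frac{-11 + 9}{-8 - 8}\right) - 193304 = - \frac{2}{-16} \left(1 - 3 \left(- \frac{2}{-16}\right)\right) - 193304 = \left(-2\right) \left(- \frac{1}{16}\right) \left(1 - 3 \left(\left(-2\right) \left(- \frac{1}{16}\right)\right)\right) - 193304 = \frac{1 - \frac{3}{8}}{8} - 193304 = \frac{1}{8} \cdot \frac{5}{8} - 193304 = \frac{5}{64} - 193304 = - \frac{12371451}{64}$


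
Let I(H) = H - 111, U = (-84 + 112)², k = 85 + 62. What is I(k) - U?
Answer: -748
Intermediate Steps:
k = 147
U = 784 (U = 28² = 784)
I(H) = -111 + H
I(k) - U = (-111 + 147) - 1*784 = 36 - 784 = -748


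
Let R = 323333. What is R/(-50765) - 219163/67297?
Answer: -32885150596/3416332205 ≈ -9.6259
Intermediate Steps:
R/(-50765) - 219163/67297 = 323333/(-50765) - 219163/67297 = 323333*(-1/50765) - 219163*1/67297 = -323333/50765 - 219163/67297 = -32885150596/3416332205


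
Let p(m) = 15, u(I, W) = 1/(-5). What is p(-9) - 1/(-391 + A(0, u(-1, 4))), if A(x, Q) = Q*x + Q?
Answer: 29345/1956 ≈ 15.003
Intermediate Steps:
u(I, W) = -⅕
A(x, Q) = Q + Q*x
p(-9) - 1/(-391 + A(0, u(-1, 4))) = 15 - 1/(-391 - (1 + 0)/5) = 15 - 1/(-391 - ⅕*1) = 15 - 1/(-391 - ⅕) = 15 - 1/(-1956/5) = 15 - 1*(-5/1956) = 15 + 5/1956 = 29345/1956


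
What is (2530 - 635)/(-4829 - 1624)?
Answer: -1895/6453 ≈ -0.29366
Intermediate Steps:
(2530 - 635)/(-4829 - 1624) = 1895/(-6453) = 1895*(-1/6453) = -1895/6453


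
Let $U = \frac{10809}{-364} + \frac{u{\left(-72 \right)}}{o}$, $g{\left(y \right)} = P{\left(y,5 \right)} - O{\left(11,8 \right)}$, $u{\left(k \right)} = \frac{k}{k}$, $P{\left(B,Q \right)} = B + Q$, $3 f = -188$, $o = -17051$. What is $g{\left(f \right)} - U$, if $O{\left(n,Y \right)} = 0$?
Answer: $- \frac{520821703}{18619692} \approx -27.972$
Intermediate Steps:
$f = - \frac{188}{3}$ ($f = \frac{1}{3} \left(-188\right) = - \frac{188}{3} \approx -62.667$)
$u{\left(k \right)} = 1$
$g{\left(y \right)} = 5 + y$ ($g{\left(y \right)} = \left(y + 5\right) - 0 = \left(5 + y\right) + 0 = 5 + y$)
$U = - \frac{184304623}{6206564}$ ($U = \frac{10809}{-364} + 1 \frac{1}{-17051} = 10809 \left(- \frac{1}{364}\right) + 1 \left(- \frac{1}{17051}\right) = - \frac{10809}{364} - \frac{1}{17051} = - \frac{184304623}{6206564} \approx -29.695$)
$g{\left(f \right)} - U = \left(5 - \frac{188}{3}\right) - - \frac{184304623}{6206564} = - \frac{173}{3} + \frac{184304623}{6206564} = - \frac{520821703}{18619692}$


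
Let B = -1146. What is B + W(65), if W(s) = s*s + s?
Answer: 3144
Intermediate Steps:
W(s) = s + s**2 (W(s) = s**2 + s = s + s**2)
B + W(65) = -1146 + 65*(1 + 65) = -1146 + 65*66 = -1146 + 4290 = 3144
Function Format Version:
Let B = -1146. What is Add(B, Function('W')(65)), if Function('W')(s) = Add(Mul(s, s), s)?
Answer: 3144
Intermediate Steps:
Function('W')(s) = Add(s, Pow(s, 2)) (Function('W')(s) = Add(Pow(s, 2), s) = Add(s, Pow(s, 2)))
Add(B, Function('W')(65)) = Add(-1146, Mul(65, Add(1, 65))) = Add(-1146, Mul(65, 66)) = Add(-1146, 4290) = 3144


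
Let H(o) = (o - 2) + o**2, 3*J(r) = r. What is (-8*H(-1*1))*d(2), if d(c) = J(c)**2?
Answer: 64/9 ≈ 7.1111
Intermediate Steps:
J(r) = r/3
d(c) = c**2/9 (d(c) = (c/3)**2 = c**2/9)
H(o) = -2 + o + o**2 (H(o) = (-2 + o) + o**2 = -2 + o + o**2)
(-8*H(-1*1))*d(2) = (-8*(-2 - 1*1 + (-1*1)**2))*((1/9)*2**2) = (-8*(-2 - 1 + (-1)**2))*((1/9)*4) = -8*(-2 - 1 + 1)*(4/9) = -8*(-2)*(4/9) = 16*(4/9) = 64/9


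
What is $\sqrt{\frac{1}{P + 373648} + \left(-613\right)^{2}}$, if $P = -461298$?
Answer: $\frac{\sqrt{115474151888594}}{17530} \approx 613.0$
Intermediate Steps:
$\sqrt{\frac{1}{P + 373648} + \left(-613\right)^{2}} = \sqrt{\frac{1}{-461298 + 373648} + \left(-613\right)^{2}} = \sqrt{\frac{1}{-87650} + 375769} = \sqrt{- \frac{1}{87650} + 375769} = \sqrt{\frac{32936152849}{87650}} = \frac{\sqrt{115474151888594}}{17530}$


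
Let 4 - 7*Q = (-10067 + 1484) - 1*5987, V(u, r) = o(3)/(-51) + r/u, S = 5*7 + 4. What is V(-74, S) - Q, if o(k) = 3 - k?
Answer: -154107/74 ≈ -2082.5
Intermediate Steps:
S = 39 (S = 35 + 4 = 39)
V(u, r) = r/u (V(u, r) = (3 - 1*3)/(-51) + r/u = (3 - 3)*(-1/51) + r/u = 0*(-1/51) + r/u = 0 + r/u = r/u)
Q = 2082 (Q = 4/7 - ((-10067 + 1484) - 1*5987)/7 = 4/7 - (-8583 - 5987)/7 = 4/7 - 1/7*(-14570) = 4/7 + 14570/7 = 2082)
V(-74, S) - Q = 39/(-74) - 1*2082 = 39*(-1/74) - 2082 = -39/74 - 2082 = -154107/74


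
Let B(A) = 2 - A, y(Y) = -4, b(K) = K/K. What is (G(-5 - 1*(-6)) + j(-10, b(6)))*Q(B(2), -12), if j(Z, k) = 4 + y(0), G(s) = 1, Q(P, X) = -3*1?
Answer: -3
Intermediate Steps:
b(K) = 1
Q(P, X) = -3
j(Z, k) = 0 (j(Z, k) = 4 - 4 = 0)
(G(-5 - 1*(-6)) + j(-10, b(6)))*Q(B(2), -12) = (1 + 0)*(-3) = 1*(-3) = -3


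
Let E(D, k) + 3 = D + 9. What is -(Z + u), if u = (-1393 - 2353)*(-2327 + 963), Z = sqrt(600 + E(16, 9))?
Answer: -5109544 - sqrt(622) ≈ -5.1096e+6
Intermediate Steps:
E(D, k) = 6 + D (E(D, k) = -3 + (D + 9) = -3 + (9 + D) = 6 + D)
Z = sqrt(622) (Z = sqrt(600 + (6 + 16)) = sqrt(600 + 22) = sqrt(622) ≈ 24.940)
u = 5109544 (u = -3746*(-1364) = 5109544)
-(Z + u) = -(sqrt(622) + 5109544) = -(5109544 + sqrt(622)) = -5109544 - sqrt(622)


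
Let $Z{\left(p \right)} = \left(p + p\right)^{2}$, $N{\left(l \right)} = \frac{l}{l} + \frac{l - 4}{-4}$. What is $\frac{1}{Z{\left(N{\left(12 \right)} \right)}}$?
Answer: $\frac{1}{4} \approx 0.25$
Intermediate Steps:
$N{\left(l \right)} = 2 - \frac{l}{4}$ ($N{\left(l \right)} = 1 + \left(-4 + l\right) \left(- \frac{1}{4}\right) = 1 - \left(-1 + \frac{l}{4}\right) = 2 - \frac{l}{4}$)
$Z{\left(p \right)} = 4 p^{2}$ ($Z{\left(p \right)} = \left(2 p\right)^{2} = 4 p^{2}$)
$\frac{1}{Z{\left(N{\left(12 \right)} \right)}} = \frac{1}{4 \left(2 - 3\right)^{2}} = \frac{1}{4 \left(-1\right)^{2}} = \frac{1}{4 \cdot 1} = \frac{1}{4}$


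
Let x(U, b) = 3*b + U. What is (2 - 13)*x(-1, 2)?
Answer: -55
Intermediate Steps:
x(U, b) = U + 3*b
(2 - 13)*x(-1, 2) = (2 - 13)*(-1 + 3*2) = -11*(-1 + 6) = -11*5 = -55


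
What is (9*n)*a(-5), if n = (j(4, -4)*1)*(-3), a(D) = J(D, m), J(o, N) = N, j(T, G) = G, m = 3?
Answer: 324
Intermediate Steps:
a(D) = 3
n = 12 (n = -4*1*(-3) = -4*(-3) = 12)
(9*n)*a(-5) = (9*12)*3 = 108*3 = 324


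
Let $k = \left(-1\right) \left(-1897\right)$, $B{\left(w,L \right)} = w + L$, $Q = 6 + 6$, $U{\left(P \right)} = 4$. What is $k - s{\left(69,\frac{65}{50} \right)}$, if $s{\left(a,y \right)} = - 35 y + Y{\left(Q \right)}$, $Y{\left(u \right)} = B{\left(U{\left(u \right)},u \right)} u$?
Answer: $\frac{3501}{2} \approx 1750.5$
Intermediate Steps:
$Q = 12$
$B{\left(w,L \right)} = L + w$
$Y{\left(u \right)} = u \left(4 + u\right)$ ($Y{\left(u \right)} = \left(u + 4\right) u = \left(4 + u\right) u = u \left(4 + u\right)$)
$s{\left(a,y \right)} = 192 - 35 y$ ($s{\left(a,y \right)} = - 35 y + 12 \left(4 + 12\right) = - 35 y + 12 \cdot 16 = - 35 y + 192 = 192 - 35 y$)
$k = 1897$
$k - s{\left(69,\frac{65}{50} \right)} = 1897 - \left(192 - 35 \cdot \frac{65}{50}\right) = 1897 - \left(192 - 35 \cdot 65 \cdot \frac{1}{50}\right) = 1897 - \left(192 - \frac{91}{2}\right) = 1897 - \frac{293}{2} = \frac{3501}{2}$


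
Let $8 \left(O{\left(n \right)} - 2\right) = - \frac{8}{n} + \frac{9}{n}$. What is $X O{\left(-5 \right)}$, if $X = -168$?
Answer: $- \frac{1659}{5} \approx -331.8$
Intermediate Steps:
$O{\left(n \right)} = 2 + \frac{1}{8 n}$ ($O{\left(n \right)} = 2 + \frac{- \frac{8}{n} + \frac{9}{n}}{8} = 2 + \frac{1}{8 n}$)
$X O{\left(-5 \right)} = - 168 \left(2 + \frac{1}{8 \left(-5\right)}\right) = - 168 \left(2 + \frac{1}{8} \left(- \frac{1}{5}\right)\right) = - 168 \left(2 - \frac{1}{40}\right) = \left(-168\right) \frac{79}{40} = - \frac{1659}{5}$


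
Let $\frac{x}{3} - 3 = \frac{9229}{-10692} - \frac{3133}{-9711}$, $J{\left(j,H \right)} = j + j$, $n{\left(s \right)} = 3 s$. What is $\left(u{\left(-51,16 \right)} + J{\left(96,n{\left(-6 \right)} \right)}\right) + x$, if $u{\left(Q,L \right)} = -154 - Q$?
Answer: $\frac{2591807}{26892} \approx 96.378$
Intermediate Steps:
$J{\left(j,H \right)} = 2 j$
$x = \frac{198419}{26892}$ ($x = 9 + 3 \left(\frac{9229}{-10692} - \frac{3133}{-9711}\right) = 9 + 3 \left(9229 \left(- \frac{1}{10692}\right) - - \frac{241}{747}\right) = 9 + 3 \left(- \frac{839}{972} + \frac{241}{747}\right) = 9 + 3 \left(- \frac{43609}{80676}\right) = 9 - \frac{43609}{26892} = \frac{198419}{26892} \approx 7.3784$)
$\left(u{\left(-51,16 \right)} + J{\left(96,n{\left(-6 \right)} \right)}\right) + x = \left(\left(-154 - -51\right) + 2 \cdot 96\right) + \frac{198419}{26892} = \left(\left(-154 + 51\right) + 192\right) + \frac{198419}{26892} = \left(-103 + 192\right) + \frac{198419}{26892} = 89 + \frac{198419}{26892} = \frac{2591807}{26892}$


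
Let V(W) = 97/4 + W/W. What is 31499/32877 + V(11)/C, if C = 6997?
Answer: 68070353/70781652 ≈ 0.96169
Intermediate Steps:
V(W) = 101/4 (V(W) = 97*(1/4) + 1 = 97/4 + 1 = 101/4)
31499/32877 + V(11)/C = 31499/32877 + (101/4)/6997 = 31499*(1/32877) + (101/4)*(1/6997) = 2423/2529 + 101/27988 = 68070353/70781652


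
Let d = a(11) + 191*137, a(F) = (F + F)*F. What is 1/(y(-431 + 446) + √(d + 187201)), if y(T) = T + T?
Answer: -3/21271 + √213610/212710 ≈ 0.0020318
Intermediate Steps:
a(F) = 2*F² (a(F) = (2*F)*F = 2*F²)
d = 26409 (d = 2*11² + 191*137 = 2*121 + 26167 = 242 + 26167 = 26409)
y(T) = 2*T
1/(y(-431 + 446) + √(d + 187201)) = 1/(2*(-431 + 446) + √(26409 + 187201)) = 1/(2*15 + √213610) = 1/(30 + √213610)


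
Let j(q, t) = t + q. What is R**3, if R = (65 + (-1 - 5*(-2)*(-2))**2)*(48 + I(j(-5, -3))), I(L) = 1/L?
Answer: 909825040460699/64 ≈ 1.4216e+13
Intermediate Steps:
j(q, t) = q + t
I(L) = 1/L
R = 96899/4 (R = (65 + (-1 - 5*(-2)*(-2))**2)*(48 + 1/(-5 - 3)) = (65 + (-1 + 10*(-2))**2)*(48 + 1/(-8)) = (65 + (-1 - 20)**2)*(48 - 1/8) = (65 + (-21)**2)*(383/8) = (65 + 441)*(383/8) = 506*(383/8) = 96899/4 ≈ 24225.)
R**3 = (96899/4)**3 = 909825040460699/64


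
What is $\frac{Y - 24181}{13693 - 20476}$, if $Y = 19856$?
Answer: $\frac{4325}{6783} \approx 0.63762$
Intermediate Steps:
$\frac{Y - 24181}{13693 - 20476} = \frac{19856 - 24181}{13693 - 20476} = - \frac{4325}{-6783} = \left(-4325\right) \left(- \frac{1}{6783}\right) = \frac{4325}{6783}$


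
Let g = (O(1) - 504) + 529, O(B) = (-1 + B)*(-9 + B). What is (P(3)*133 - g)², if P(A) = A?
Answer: 139876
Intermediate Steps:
g = 25 (g = ((9 + 1² - 10*1) - 504) + 529 = ((9 + 1 - 10) - 504) + 529 = (0 - 504) + 529 = -504 + 529 = 25)
(P(3)*133 - g)² = (3*133 - 1*25)² = (399 - 25)² = 374² = 139876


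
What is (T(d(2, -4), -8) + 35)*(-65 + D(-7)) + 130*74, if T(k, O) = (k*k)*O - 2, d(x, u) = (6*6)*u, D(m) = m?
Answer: 11951180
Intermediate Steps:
d(x, u) = 36*u
T(k, O) = -2 + O*k² (T(k, O) = k²*O - 2 = O*k² - 2 = -2 + O*k²)
(T(d(2, -4), -8) + 35)*(-65 + D(-7)) + 130*74 = ((-2 - 8*(36*(-4))²) + 35)*(-65 - 7) + 130*74 = ((-2 - 8*(-144)²) + 35)*(-72) + 9620 = ((-2 - 8*20736) + 35)*(-72) + 9620 = ((-2 - 165888) + 35)*(-72) + 9620 = (-165890 + 35)*(-72) + 9620 = -165855*(-72) + 9620 = 11941560 + 9620 = 11951180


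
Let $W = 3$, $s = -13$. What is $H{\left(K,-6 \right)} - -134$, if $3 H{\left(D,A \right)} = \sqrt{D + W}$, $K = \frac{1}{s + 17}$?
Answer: $134 + \frac{\sqrt{13}}{6} \approx 134.6$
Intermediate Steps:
$K = \frac{1}{4}$ ($K = \frac{1}{-13 + 17} = \frac{1}{4} \approx 0.25$)
$H{\left(D,A \right)} = \frac{\sqrt{3 + D}}{3}$ ($H{\left(D,A \right)} = \frac{\sqrt{D + 3}}{3} = \frac{\sqrt{3 + D}}{3}$)
$H{\left(K,-6 \right)} - -134 = \frac{\sqrt{3 + \frac{1}{4}}}{3} - -134 = \frac{\sqrt{\frac{13}{4}}}{3} + 134 = \frac{\frac{1}{2} \sqrt{13}}{3} + 134 = \frac{\sqrt{13}}{6} + 134 = 134 + \frac{\sqrt{13}}{6}$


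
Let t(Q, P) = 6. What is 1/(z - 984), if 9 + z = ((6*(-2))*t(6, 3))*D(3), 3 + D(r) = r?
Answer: -1/993 ≈ -0.0010071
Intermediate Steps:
D(r) = -3 + r
z = -9 (z = -9 + ((6*(-2))*6)*(-3 + 3) = -9 - 12*6*0 = -9 - 72*0 = -9 + 0 = -9)
1/(z - 984) = 1/(-9 - 984) = 1/(-993) = -1/993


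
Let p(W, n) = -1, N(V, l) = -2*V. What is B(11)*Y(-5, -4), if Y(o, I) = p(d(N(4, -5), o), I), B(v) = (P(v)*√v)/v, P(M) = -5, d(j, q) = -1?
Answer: 5*√11/11 ≈ 1.5076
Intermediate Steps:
B(v) = -5/√v (B(v) = (-5*√v)/v = -5/√v)
Y(o, I) = -1
B(11)*Y(-5, -4) = -5*√11/11*(-1) = 5*√11/11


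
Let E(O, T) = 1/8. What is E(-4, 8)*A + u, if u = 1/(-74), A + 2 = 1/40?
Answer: -3083/11840 ≈ -0.26039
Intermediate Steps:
E(O, T) = ⅛
A = -79/40 (A = -2 + 1/40 = -79/40 ≈ -1.9750)
u = -1/74 ≈ -0.013514
E(-4, 8)*A + u = (⅛)*(-79/40) - 1/74 = -79/320 - 1/74 = -3083/11840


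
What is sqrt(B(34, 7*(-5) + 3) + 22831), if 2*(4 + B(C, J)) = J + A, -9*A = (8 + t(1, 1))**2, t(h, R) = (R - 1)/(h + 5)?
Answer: sqrt(205267)/3 ≈ 151.02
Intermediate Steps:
t(h, R) = (-1 + R)/(5 + h)
A = -64/9 (A = -(8 + (-1 + 1)/(5 + 1))**2/9 = -(8 + 0/6)**2/9 = -(8 + (1/6)*0)**2/9 = -(8 + 0)**2/9 = -1/9*8**2 = -1/9*64 = -64/9 ≈ -7.1111)
B(C, J) = -68/9 + J/2 (B(C, J) = -4 + (J - 64/9)/2 = -4 + (-64/9 + J)/2 = -4 + (-32/9 + J/2) = -68/9 + J/2)
sqrt(B(34, 7*(-5) + 3) + 22831) = sqrt((-68/9 + (7*(-5) + 3)/2) + 22831) = sqrt((-68/9 + (-35 + 3)/2) + 22831) = sqrt((-68/9 + (1/2)*(-32)) + 22831) = sqrt((-68/9 - 16) + 22831) = sqrt(-212/9 + 22831) = sqrt(205267/9) = sqrt(205267)/3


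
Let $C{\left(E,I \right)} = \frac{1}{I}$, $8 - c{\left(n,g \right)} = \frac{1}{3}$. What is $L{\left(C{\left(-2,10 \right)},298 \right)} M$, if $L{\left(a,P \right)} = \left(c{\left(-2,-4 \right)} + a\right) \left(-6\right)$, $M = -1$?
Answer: $\frac{233}{5} \approx 46.6$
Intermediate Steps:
$c{\left(n,g \right)} = \frac{23}{3}$ ($c{\left(n,g \right)} = 8 - \frac{1}{3} = \frac{23}{3}$)
$L{\left(a,P \right)} = -46 - 6 a$ ($L{\left(a,P \right)} = \left(\frac{23}{3} + a\right) \left(-6\right) = -46 - 6 a$)
$L{\left(C{\left(-2,10 \right)},298 \right)} M = \left(-46 - \frac{6}{10}\right) \left(-1\right) = \left(-46 - \frac{3}{5}\right) \left(-1\right) = \left(- \frac{233}{5}\right) \left(-1\right) = \frac{233}{5}$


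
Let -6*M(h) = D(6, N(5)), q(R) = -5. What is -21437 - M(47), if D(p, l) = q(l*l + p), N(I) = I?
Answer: -128627/6 ≈ -21438.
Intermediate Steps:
D(p, l) = -5
M(h) = 5/6 (M(h) = -1/6*(-5) = 5/6)
-21437 - M(47) = -21437 - 1*5/6 = -21437 - 5/6 = -128627/6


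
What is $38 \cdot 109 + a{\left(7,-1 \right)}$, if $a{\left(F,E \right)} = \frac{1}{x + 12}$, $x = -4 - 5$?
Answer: $\frac{12427}{3} \approx 4142.3$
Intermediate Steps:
$x = -9$
$a{\left(F,E \right)} = \frac{1}{3}$ ($a{\left(F,E \right)} = \frac{1}{-9 + 12} = \frac{1}{3}$)
$38 \cdot 109 + a{\left(7,-1 \right)} = 38 \cdot 109 + \frac{1}{3} = 4142 + \frac{1}{3} = \frac{12427}{3}$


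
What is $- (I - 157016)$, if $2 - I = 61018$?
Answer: $218032$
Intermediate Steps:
$I = -61016$ ($I = 2 - 61018 = -61016$)
$- (I - 157016) = - (-61016 - 157016) = \left(-1\right) \left(-218032\right) = 218032$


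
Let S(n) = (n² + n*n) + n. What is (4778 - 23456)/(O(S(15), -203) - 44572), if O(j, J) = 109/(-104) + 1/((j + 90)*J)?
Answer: 218853114480/522269536109 ≈ 0.41904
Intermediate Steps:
S(n) = n + 2*n² (S(n) = (n² + n²) + n = 2*n² + n = n + 2*n²)
O(j, J) = -109/104 + 1/(J*(90 + j)) (O(j, J) = 109*(-1/104) + 1/((90 + j)*J) = -109/104 + 1/(J*(90 + j)))
(4778 - 23456)/(O(S(15), -203) - 44572) = (4778 - 23456)/((1/104)*(104 - 9810*(-203) - 109*(-203)*15*(1 + 2*15))/(-203*(90 + 15*(1 + 2*15))) - 44572) = -18678/((1/104)*(-1/203)*(104 + 1991430 - 109*(-203)*15*(1 + 30))/(90 + 15*(1 + 30)) - 44572) = -18678/((1/104)*(-1/203)*(104 + 1991430 - 109*(-203)*15*31)/(90 + 15*31) - 44572) = -18678/((1/104)*(-1/203)*(104 + 1991430 - 109*(-203)*465)/(90 + 465) - 44572) = -18678/((1/104)*(-1/203)*(104 + 1991430 + 10289055)/555 - 44572) = -18678/((1/104)*(-1/203)*(1/555)*12280589 - 44572) = -18678/(-12280589/11717160 - 44572) = -18678/(-522269536109/11717160) = -18678*(-11717160/522269536109) = 218853114480/522269536109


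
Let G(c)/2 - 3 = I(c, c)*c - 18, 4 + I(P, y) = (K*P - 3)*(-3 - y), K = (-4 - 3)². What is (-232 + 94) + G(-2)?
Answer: -556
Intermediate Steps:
K = 49 (K = (-7)² = 49)
I(P, y) = -4 + (-3 - y)*(-3 + 49*P) (I(P, y) = -4 + (49*P - 3)*(-3 - y) = -4 + (-3 + 49*P)*(-3 - y) = -4 + (-3 - y)*(-3 + 49*P))
G(c) = -30 + 2*c*(5 - 144*c - 49*c²) (G(c) = 6 + 2*((5 - 147*c + 3*c - 49*c*c)*c - 18) = 6 + 2*((5 - 147*c + 3*c - 49*c²)*c - 18) = 6 + 2*((5 - 144*c - 49*c²)*c - 18) = 6 + 2*(c*(5 - 144*c - 49*c²) - 18) = 6 + 2*(-18 + c*(5 - 144*c - 49*c²)) = 6 + (-36 + 2*c*(5 - 144*c - 49*c²)) = -30 + 2*c*(5 - 144*c - 49*c²))
(-232 + 94) + G(-2) = (-232 + 94) + (-30 - 288*(-2)² - 98*(-2)³ + 10*(-2)) = -138 + (-30 - 288*4 - 98*(-8) - 20) = -138 + (-30 - 1152 + 784 - 20) = -138 - 418 = -556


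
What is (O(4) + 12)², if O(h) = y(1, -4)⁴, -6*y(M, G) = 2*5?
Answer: 2550409/6561 ≈ 388.72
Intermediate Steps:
y(M, G) = -5/3
O(h) = 625/81 (O(h) = (-5/3)⁴ = 625/81)
(O(4) + 12)² = (625/81 + 12)² = (1597/81)² = 2550409/6561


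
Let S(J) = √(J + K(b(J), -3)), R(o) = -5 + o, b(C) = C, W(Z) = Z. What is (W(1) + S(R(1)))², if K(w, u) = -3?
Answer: (1 + I*√7)² ≈ -6.0 + 5.2915*I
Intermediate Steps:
S(J) = √(-3 + J) (S(J) = √(J - 3) = √(-3 + J))
(W(1) + S(R(1)))² = (1 + √(-3 + (-5 + 1)))² = (1 + √(-3 - 4))² = (1 + √(-7))² = (1 + I*√7)²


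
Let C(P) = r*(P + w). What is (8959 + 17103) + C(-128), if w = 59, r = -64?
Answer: 30478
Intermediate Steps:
C(P) = -3776 - 64*P (C(P) = -64*(P + 59) = -64*(59 + P) = -3776 - 64*P)
(8959 + 17103) + C(-128) = (8959 + 17103) + (-3776 - 64*(-128)) = 26062 + (-3776 + 8192) = 26062 + 4416 = 30478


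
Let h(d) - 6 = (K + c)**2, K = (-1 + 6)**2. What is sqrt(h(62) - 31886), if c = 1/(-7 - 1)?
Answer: 7*I*sqrt(40831)/8 ≈ 176.81*I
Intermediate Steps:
K = 25 (K = 5**2 = 25)
c = -1/8 (c = 1/(-8) = -1/8 ≈ -0.12500)
h(d) = 39985/64 (h(d) = 6 + (25 - 1/8)**2 = 6 + (199/8)**2 = 6 + 39601/64 = 39985/64)
sqrt(h(62) - 31886) = sqrt(39985/64 - 31886) = sqrt(-2000719/64) = 7*I*sqrt(40831)/8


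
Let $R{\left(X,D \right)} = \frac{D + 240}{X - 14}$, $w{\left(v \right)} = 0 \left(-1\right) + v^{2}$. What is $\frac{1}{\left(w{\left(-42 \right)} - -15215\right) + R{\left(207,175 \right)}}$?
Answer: $\frac{193}{3277362} \approx 5.8889 \cdot 10^{-5}$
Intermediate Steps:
$w{\left(v \right)} = v^{2}$ ($w{\left(v \right)} = 0 + v^{2} = v^{2}$)
$R{\left(X,D \right)} = \frac{240 + D}{-14 + X}$
$\frac{1}{\left(w{\left(-42 \right)} - -15215\right) + R{\left(207,175 \right)}} = \frac{1}{\left(\left(-42\right)^{2} - -15215\right) + \frac{240 + 175}{-14 + 207}} = \frac{1}{\left(1764 + 15215\right) + \frac{1}{193} \cdot 415} = \frac{1}{16979 + \frac{1}{193} \cdot 415} = \frac{1}{16979 + \frac{415}{193}} = \frac{1}{\frac{3277362}{193}} = \frac{193}{3277362}$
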